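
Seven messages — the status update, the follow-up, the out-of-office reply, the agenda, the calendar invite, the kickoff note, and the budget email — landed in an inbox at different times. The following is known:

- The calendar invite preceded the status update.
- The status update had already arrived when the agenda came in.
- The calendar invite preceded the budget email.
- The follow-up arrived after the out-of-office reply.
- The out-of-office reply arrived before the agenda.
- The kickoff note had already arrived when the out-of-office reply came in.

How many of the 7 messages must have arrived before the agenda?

4

Directly stated before the agenda: the out-of-office reply and the status update.
The calendar invite reaches the agenda via the calendar invite → the status update → the agenda.
The kickoff note reaches the agenda via the kickoff note → the out-of-office reply → the agenda.
That's the calendar invite, the kickoff note, the out-of-office reply, and the status update — 4 in all.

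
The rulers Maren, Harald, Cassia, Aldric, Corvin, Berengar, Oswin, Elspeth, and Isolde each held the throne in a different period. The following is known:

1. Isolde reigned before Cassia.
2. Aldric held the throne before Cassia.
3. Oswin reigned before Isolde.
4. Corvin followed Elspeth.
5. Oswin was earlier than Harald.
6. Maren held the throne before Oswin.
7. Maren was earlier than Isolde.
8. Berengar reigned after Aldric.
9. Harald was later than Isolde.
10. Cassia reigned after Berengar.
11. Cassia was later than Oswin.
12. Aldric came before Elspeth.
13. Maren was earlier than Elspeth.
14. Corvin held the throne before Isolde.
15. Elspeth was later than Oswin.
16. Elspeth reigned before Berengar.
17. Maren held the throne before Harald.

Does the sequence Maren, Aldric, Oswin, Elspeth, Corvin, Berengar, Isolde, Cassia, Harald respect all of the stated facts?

yes

Check each stated constraint against the proposed order — e.g. Maren is ahead of Isolde; Maren is ahead of Harald. Every pair is in the required order; nothing is violated.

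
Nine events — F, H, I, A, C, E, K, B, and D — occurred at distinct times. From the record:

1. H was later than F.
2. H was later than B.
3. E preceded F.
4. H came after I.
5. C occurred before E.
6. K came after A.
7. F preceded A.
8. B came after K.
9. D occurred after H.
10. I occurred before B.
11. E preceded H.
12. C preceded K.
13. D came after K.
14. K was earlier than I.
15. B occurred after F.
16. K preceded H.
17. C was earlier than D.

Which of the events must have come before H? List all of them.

A, B, C, E, F, I, K

Directly stated before H: B, E, F, I, and K.
A reaches H via A → K → H.
C reaches H via C → K → H.
No chain forces D ahead of H.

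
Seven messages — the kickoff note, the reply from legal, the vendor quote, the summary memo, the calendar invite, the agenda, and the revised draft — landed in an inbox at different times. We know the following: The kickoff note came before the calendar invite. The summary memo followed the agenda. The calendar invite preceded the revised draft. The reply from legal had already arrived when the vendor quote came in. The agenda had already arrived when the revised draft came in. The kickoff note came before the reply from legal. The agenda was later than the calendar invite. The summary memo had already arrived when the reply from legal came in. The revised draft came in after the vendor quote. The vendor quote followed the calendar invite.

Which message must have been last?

Every other message has a chain of constraints placing it before the revised draft, so the revised draft is last.

the revised draft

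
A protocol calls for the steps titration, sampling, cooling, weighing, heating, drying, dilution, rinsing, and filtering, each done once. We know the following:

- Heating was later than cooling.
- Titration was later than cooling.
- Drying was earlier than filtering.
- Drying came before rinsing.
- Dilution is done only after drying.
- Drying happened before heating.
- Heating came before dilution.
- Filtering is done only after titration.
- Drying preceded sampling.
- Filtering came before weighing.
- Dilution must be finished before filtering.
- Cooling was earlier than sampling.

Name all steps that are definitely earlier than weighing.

cooling, dilution, drying, filtering, heating, titration

Directly stated before weighing: filtering.
Cooling reaches weighing via cooling → titration → filtering → weighing.
Dilution reaches weighing via dilution → filtering → weighing.
Drying reaches weighing via drying → filtering → weighing.
Likewise heating and titration each reach weighing by chaining the stated constraints.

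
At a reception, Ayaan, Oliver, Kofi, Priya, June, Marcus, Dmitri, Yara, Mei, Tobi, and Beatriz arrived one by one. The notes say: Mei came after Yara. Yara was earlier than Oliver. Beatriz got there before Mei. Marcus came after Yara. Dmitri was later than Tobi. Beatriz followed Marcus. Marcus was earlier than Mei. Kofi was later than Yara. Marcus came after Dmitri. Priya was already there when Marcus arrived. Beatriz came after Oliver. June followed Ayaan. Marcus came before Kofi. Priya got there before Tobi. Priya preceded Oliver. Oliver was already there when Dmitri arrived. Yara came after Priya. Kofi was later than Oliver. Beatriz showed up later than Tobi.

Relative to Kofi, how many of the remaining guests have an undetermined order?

Forced before Kofi: Dmitri, Marcus, Oliver, Priya, Tobi, and Yara.
That leaves Ayaan, Beatriz, June, and Mei with no forced order relative to Kofi — 4.

4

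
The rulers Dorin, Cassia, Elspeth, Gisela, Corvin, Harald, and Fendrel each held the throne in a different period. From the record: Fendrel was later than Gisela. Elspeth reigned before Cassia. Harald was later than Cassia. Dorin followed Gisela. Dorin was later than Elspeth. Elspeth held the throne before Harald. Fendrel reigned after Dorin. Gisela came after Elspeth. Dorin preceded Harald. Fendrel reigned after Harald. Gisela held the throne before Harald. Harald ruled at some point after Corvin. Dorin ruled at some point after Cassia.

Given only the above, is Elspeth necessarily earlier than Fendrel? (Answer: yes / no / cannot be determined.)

Chain the constraints: Elspeth → Harald → Fendrel. Each link is directly stated, so Elspeth comes before Fendrel.

yes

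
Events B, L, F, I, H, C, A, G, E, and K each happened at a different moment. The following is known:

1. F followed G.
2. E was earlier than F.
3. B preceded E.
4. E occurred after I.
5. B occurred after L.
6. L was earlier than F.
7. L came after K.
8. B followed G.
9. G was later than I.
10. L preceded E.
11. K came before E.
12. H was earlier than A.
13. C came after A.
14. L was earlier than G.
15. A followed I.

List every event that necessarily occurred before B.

G, I, K, L

Directly stated before B: G and L.
I reaches B via I → G → B.
K reaches B via K → L → B.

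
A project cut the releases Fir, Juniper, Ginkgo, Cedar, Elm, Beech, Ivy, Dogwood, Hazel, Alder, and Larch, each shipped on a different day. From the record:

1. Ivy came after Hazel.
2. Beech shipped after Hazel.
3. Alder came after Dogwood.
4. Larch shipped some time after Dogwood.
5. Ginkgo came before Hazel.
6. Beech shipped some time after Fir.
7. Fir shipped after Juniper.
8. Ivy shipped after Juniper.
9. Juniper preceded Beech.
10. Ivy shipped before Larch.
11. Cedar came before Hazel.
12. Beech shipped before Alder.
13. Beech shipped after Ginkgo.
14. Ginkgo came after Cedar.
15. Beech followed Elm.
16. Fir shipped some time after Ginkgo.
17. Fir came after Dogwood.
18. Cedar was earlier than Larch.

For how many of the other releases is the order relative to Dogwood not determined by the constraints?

6

Forced after Dogwood: Alder, Beech, Fir, and Larch.
That leaves Cedar, Elm, Ginkgo, Hazel, Ivy, and Juniper with no forced order relative to Dogwood — 6.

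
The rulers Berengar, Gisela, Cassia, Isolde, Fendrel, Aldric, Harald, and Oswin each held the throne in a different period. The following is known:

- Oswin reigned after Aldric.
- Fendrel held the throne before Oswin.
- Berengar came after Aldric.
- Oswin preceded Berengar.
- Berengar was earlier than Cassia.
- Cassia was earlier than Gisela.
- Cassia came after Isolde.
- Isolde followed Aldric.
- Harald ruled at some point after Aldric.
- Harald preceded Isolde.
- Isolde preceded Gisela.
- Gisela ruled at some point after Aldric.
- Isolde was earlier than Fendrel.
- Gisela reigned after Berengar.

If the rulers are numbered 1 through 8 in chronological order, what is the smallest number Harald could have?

Aldric must come before Harald — 1 forced predecessor.
Nothing else is forced ahead of Harald, so their earliest slot is position 1 + 1 = 2.

2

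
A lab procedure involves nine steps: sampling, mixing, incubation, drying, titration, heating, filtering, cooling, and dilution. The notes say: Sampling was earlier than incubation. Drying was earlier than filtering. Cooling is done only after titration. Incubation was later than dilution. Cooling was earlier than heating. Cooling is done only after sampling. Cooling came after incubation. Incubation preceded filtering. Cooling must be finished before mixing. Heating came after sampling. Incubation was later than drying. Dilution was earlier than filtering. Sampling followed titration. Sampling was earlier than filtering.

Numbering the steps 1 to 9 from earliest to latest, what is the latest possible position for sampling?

4

Sampling must come before cooling, filtering, heating, incubation, and mixing — 5 steps forced after it.
Everything else can be placed before sampling in some valid order, so sampling can sit as late as position 9 − 5 = 4.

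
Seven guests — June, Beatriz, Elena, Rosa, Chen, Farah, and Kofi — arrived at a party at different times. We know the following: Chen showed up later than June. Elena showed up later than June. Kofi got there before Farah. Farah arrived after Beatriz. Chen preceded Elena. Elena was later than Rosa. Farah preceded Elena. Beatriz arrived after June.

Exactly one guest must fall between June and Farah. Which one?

Tracing the constraints gives June → Beatriz → Farah, so Beatriz sits after June and before Farah.
No other guest is forced both after June and before Farah.

Beatriz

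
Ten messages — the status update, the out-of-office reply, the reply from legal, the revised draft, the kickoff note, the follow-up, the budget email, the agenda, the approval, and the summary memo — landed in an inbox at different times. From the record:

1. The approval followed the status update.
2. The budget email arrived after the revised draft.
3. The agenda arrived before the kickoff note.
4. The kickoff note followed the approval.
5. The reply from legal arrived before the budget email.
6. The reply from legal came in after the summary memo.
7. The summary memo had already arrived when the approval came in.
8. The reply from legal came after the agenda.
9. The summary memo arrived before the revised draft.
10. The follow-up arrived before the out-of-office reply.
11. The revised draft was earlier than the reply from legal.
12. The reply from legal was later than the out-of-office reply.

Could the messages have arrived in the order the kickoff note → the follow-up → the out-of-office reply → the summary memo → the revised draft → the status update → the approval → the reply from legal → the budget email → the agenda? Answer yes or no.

The constraints require the agenda before the reply from legal, but in the proposed sequence the reply from legal appears ahead of the agenda. That one violation is enough.

no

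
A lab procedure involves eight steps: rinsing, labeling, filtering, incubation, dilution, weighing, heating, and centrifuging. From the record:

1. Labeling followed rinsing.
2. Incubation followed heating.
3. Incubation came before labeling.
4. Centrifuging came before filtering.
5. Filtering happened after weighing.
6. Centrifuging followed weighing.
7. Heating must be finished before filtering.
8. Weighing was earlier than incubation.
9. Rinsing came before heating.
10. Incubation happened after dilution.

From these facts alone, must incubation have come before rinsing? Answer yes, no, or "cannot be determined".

no

Tracing the constraints gives rinsing → heating → incubation, so rinsing must come before incubation.
That means incubation cannot be before rinsing.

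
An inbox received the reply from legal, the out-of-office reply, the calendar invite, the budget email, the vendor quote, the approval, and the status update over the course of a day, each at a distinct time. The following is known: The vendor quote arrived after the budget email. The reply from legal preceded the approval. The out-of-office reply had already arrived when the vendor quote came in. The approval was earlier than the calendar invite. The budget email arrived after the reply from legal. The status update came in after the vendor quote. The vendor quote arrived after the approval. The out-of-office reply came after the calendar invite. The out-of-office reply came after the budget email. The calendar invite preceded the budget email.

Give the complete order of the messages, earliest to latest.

the reply from legal, the approval, the calendar invite, the budget email, the out-of-office reply, the vendor quote, the status update

The constraints fix every adjacent pair, so only one ordering works:
the reply from legal → the approval → the calendar invite → the budget email → the out-of-office reply → the vendor quote → the status update.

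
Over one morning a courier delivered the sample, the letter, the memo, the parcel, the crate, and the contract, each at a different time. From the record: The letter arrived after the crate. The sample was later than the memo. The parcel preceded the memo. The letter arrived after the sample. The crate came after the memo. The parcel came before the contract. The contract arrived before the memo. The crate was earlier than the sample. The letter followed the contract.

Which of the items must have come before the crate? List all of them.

Directly stated before the crate: the memo.
The contract reaches the crate via the contract → the memo → the crate.
The parcel reaches the crate via the parcel → the memo → the crate.

the contract, the memo, the parcel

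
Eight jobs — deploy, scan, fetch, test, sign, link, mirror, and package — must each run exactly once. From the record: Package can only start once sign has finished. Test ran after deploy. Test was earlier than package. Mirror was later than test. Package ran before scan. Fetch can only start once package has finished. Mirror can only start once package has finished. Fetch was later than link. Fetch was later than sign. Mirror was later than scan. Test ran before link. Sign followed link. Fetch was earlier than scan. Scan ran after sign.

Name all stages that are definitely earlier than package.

deploy, link, sign, test

Directly stated before package: sign and test.
Deploy reaches package via deploy → test → package.
Link reaches package via link → sign → package.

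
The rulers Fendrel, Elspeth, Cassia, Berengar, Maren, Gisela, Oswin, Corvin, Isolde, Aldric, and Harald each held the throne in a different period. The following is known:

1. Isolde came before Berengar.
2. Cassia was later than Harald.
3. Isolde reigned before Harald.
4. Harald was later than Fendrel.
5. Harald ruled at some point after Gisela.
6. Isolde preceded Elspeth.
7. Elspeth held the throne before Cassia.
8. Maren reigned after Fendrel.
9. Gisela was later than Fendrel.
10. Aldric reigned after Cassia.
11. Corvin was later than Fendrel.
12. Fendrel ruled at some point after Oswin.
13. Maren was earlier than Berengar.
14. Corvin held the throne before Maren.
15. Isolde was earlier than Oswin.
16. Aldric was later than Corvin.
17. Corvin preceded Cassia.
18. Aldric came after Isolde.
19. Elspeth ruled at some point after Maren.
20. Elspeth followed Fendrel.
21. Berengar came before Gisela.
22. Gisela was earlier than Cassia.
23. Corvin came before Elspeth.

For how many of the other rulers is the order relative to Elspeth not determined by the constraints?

3

Forced before Elspeth: Corvin, Fendrel, Isolde, Maren, and Oswin; forced after Elspeth: Aldric and Cassia.
That leaves Berengar, Gisela, and Harald with no forced order relative to Elspeth — 3.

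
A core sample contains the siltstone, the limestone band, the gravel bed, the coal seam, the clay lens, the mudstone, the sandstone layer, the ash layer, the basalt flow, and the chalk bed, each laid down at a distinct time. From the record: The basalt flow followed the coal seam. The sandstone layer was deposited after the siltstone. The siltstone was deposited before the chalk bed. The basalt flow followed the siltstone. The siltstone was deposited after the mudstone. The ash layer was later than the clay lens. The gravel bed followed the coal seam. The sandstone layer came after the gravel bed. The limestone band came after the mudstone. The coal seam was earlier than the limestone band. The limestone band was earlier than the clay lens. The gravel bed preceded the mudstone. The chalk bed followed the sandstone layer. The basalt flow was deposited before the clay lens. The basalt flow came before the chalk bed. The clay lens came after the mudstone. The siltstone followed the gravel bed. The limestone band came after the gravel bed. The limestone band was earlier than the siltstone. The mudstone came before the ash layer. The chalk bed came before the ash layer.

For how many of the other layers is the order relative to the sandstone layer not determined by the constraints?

2

Forced before the sandstone layer: the coal seam, the gravel bed, the limestone band, the mudstone, and the siltstone; forced after the sandstone layer: the ash layer and the chalk bed.
That leaves the basalt flow and the clay lens with no forced order relative to the sandstone layer — 2.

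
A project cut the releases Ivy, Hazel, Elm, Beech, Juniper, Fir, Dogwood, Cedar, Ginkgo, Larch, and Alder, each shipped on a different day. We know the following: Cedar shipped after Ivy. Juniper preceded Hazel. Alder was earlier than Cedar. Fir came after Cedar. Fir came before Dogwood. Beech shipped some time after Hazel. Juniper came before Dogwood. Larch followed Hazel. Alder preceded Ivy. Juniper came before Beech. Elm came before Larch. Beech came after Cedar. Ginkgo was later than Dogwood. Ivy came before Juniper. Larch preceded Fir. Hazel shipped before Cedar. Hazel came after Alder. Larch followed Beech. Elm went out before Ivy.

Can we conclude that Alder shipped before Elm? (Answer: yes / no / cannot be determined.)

cannot be determined

No chain of stated constraints runs from Alder to Elm, and none runs from Elm to Alder either.
So the relative order of Alder and Elm is not fixed by the given facts.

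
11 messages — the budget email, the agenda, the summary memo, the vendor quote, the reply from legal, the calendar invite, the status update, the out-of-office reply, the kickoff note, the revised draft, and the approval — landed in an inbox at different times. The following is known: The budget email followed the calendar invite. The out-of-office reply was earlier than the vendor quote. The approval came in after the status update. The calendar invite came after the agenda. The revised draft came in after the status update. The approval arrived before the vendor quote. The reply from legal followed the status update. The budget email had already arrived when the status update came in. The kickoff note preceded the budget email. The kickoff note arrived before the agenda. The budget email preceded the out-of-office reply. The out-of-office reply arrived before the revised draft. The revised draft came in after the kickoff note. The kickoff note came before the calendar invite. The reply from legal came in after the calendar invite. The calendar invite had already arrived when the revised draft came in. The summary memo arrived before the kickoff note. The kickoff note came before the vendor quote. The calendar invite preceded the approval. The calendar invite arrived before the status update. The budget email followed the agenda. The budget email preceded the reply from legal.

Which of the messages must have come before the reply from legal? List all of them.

the agenda, the budget email, the calendar invite, the kickoff note, the status update, the summary memo

Directly stated before the reply from legal: the budget email, the calendar invite, and the status update.
The agenda reaches the reply from legal via the agenda → the calendar invite → the reply from legal.
The kickoff note reaches the reply from legal via the kickoff note → the calendar invite → the reply from legal.
The summary memo reaches the reply from legal via the summary memo → the kickoff note → the calendar invite → the reply from legal.
No chain forces the revised draft (or any of the others) ahead of the reply from legal.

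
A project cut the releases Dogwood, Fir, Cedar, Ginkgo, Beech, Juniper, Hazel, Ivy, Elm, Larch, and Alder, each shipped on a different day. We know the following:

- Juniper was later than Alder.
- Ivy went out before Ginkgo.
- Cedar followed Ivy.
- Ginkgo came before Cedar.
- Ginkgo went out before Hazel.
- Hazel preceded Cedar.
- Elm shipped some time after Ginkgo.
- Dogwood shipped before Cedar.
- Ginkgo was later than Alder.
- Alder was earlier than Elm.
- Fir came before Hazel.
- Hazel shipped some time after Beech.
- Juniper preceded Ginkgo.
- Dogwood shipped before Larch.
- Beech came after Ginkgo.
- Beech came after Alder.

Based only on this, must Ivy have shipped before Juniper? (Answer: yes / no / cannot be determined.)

No chain of stated constraints runs from Ivy to Juniper, and none runs from Juniper to Ivy either.
So the relative order of Ivy and Juniper is not fixed by the given facts.

cannot be determined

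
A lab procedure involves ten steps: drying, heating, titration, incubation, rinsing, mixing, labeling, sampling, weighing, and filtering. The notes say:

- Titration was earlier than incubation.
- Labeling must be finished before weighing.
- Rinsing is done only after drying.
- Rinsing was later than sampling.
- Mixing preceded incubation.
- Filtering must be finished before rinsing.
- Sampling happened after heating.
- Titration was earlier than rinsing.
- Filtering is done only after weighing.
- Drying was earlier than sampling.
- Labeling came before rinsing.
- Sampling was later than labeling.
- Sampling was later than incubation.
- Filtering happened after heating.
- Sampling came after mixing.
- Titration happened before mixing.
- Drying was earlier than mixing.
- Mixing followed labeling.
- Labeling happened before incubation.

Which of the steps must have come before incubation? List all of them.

drying, labeling, mixing, titration

Directly stated before incubation: labeling, mixing, and titration.
Drying reaches incubation via drying → mixing → incubation.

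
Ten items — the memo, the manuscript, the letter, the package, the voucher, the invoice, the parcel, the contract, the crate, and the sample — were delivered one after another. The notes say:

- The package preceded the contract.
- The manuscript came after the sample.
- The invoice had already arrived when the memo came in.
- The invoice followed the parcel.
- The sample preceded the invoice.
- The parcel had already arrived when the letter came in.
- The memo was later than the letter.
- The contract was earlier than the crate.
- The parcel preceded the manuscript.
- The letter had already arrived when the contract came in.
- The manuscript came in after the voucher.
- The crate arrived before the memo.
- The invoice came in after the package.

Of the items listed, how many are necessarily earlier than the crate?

4

Directly stated before the crate: the contract.
The letter reaches the crate via the letter → the contract → the crate.
The package reaches the crate via the package → the contract → the crate.
The parcel reaches the crate via the parcel → the letter → the contract → the crate.
No chain forces the manuscript (or any of the others) ahead of the crate.
That's the contract, the letter, the package, and the parcel — 4 in all.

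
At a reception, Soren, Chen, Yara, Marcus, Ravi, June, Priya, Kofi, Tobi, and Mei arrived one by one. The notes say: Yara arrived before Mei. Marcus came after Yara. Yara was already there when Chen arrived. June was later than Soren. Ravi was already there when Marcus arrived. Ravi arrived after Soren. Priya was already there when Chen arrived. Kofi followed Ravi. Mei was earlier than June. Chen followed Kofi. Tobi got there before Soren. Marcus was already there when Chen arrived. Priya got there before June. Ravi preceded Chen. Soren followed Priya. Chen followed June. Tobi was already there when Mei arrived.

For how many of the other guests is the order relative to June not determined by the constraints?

3

Forced before June: Mei, Priya, Soren, Tobi, and Yara; forced after June: Chen.
That leaves Kofi, Marcus, and Ravi with no forced order relative to June — 3.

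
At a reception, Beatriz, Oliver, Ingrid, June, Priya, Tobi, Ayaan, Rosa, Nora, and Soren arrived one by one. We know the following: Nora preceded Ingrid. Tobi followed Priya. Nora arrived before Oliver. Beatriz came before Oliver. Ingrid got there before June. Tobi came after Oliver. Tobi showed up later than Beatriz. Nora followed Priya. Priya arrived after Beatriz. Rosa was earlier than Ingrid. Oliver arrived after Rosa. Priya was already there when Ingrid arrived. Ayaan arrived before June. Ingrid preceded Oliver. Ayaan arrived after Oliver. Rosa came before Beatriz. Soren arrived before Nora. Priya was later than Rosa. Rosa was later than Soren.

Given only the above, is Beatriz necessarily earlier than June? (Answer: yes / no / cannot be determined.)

Chain the constraints: Beatriz → Priya → Ingrid → June. Each link is directly stated, so Beatriz comes before June.

yes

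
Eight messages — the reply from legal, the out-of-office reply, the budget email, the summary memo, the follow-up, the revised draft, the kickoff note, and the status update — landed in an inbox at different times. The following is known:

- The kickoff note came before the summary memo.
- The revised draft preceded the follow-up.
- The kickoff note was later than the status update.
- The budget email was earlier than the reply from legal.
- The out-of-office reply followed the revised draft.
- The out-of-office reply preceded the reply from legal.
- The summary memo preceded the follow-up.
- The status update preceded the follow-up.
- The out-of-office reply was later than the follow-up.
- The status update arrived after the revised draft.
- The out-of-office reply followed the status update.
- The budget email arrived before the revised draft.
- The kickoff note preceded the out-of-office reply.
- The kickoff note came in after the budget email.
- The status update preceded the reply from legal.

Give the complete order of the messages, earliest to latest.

The constraints fix every adjacent pair, so only one ordering works:
the budget email → the revised draft → the status update → the kickoff note → the summary memo → the follow-up → the out-of-office reply → the reply from legal.

the budget email, the revised draft, the status update, the kickoff note, the summary memo, the follow-up, the out-of-office reply, the reply from legal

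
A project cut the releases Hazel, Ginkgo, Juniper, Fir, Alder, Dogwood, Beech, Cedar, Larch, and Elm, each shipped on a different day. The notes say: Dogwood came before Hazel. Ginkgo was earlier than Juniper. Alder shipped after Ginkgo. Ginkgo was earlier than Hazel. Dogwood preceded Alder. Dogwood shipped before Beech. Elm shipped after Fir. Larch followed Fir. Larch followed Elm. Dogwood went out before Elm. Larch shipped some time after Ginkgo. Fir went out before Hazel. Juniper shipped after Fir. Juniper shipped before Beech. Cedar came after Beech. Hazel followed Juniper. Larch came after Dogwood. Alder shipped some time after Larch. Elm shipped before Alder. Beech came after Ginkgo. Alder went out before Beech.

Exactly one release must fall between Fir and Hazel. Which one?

Juniper

Tracing the constraints gives Fir → Juniper → Hazel, so Juniper sits after Fir and before Hazel.
No other release is forced both after Fir and before Hazel.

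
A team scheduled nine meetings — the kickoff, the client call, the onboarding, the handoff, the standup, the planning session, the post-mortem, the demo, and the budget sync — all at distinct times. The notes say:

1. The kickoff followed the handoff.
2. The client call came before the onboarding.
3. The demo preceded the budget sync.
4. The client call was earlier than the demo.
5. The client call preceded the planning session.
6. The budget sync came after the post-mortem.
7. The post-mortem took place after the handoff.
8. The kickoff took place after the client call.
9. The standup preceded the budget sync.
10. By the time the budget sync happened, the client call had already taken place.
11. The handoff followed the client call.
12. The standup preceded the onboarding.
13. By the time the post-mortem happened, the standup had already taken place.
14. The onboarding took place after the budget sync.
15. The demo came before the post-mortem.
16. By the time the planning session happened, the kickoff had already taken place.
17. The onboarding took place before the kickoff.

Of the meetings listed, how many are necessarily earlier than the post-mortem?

Directly stated before the post-mortem: the demo, the handoff, and the standup.
The client call reaches the post-mortem via the client call → the handoff → the post-mortem.
No chain forces the planning session (or any of the others) ahead of the post-mortem.
That's the client call, the demo, the handoff, and the standup — 4 in all.

4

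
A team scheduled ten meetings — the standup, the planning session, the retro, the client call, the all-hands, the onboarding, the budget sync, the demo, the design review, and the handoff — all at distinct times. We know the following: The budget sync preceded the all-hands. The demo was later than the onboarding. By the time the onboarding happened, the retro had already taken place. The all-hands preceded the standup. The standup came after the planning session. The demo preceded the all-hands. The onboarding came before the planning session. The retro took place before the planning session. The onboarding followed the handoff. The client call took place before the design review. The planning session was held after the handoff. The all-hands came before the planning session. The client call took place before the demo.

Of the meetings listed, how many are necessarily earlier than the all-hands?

Directly stated before the all-hands: the budget sync and the demo.
The client call reaches the all-hands via the client call → the demo → the all-hands.
The handoff reaches the all-hands via the handoff → the onboarding → the demo → the all-hands.
The onboarding reaches the all-hands via the onboarding → the demo → the all-hands.
Likewise the retro reaches the all-hands by chaining the stated constraints.
That's the budget sync, the client call, the demo, the handoff, the onboarding, and the retro — 6 in all.

6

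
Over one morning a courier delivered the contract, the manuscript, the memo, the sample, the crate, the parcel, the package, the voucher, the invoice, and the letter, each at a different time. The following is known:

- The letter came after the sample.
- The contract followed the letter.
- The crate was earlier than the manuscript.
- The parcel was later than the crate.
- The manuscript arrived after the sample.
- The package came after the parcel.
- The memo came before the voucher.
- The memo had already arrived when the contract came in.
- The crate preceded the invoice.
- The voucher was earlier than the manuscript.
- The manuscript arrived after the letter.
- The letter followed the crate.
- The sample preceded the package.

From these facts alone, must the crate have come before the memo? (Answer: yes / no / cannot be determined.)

cannot be determined

No chain of stated constraints runs from the crate to the memo, and none runs from the memo to the crate either.
So the relative order of the crate and the memo is not fixed by the given facts.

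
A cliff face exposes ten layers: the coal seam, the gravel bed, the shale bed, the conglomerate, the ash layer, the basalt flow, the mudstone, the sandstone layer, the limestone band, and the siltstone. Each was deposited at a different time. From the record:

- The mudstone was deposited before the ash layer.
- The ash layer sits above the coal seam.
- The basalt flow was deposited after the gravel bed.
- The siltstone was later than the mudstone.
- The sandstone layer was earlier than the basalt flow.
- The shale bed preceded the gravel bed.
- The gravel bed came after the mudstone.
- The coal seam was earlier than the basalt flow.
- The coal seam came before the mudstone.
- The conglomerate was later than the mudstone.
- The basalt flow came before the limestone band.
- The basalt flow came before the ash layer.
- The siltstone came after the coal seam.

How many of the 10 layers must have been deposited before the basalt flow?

Directly stated before the basalt flow: the coal seam, the gravel bed, and the sandstone layer.
The mudstone reaches the basalt flow via the mudstone → the gravel bed → the basalt flow.
The shale bed reaches the basalt flow via the shale bed → the gravel bed → the basalt flow.
No chain forces the siltstone (or any of the others) ahead of the basalt flow.
That's the coal seam, the gravel bed, the mudstone, the sandstone layer, and the shale bed — 5 in all.

5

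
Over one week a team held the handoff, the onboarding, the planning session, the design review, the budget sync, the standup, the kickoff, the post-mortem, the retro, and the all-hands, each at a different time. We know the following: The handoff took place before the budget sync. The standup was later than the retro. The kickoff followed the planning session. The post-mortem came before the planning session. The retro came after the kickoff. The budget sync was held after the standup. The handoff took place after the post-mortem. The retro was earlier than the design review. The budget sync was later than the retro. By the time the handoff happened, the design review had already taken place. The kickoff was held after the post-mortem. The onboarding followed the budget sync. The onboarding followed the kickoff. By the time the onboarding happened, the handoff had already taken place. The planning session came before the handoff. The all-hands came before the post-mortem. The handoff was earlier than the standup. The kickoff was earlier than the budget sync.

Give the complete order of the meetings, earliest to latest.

The constraints fix every adjacent pair, so only one ordering works:
the all-hands → the post-mortem → the planning session → the kickoff → the retro → the design review → the handoff → the standup → the budget sync → the onboarding.

the all-hands, the post-mortem, the planning session, the kickoff, the retro, the design review, the handoff, the standup, the budget sync, the onboarding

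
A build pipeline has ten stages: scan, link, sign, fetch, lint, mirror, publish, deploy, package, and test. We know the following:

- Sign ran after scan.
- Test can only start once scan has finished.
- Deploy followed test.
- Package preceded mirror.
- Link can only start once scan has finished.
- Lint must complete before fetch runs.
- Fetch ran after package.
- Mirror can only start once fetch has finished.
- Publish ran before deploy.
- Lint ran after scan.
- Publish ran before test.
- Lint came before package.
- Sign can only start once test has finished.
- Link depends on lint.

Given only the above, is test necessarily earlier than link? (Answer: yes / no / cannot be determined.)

cannot be determined

No chain of stated constraints runs from test to link, and none runs from link to test either.
So the relative order of test and link is not fixed by the given facts.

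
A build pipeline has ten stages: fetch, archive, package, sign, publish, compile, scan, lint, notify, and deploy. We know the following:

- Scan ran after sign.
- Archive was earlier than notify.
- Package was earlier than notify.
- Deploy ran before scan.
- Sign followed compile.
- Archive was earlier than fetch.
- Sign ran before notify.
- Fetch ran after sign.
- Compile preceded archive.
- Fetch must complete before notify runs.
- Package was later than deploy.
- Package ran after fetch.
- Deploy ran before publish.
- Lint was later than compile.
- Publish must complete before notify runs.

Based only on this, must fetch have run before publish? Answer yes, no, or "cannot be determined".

cannot be determined

No chain of stated constraints runs from fetch to publish, and none runs from publish to fetch either.
So the relative order of fetch and publish is not fixed by the given facts.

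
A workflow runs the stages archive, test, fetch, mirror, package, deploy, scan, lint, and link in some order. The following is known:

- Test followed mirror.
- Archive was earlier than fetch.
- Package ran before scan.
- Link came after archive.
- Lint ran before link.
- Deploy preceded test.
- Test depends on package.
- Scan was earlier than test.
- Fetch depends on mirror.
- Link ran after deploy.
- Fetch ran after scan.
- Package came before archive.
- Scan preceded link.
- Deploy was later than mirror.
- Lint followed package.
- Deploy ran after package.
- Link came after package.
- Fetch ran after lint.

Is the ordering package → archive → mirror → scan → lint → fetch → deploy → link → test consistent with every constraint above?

yes

Check each stated constraint against the proposed order — e.g. package is ahead of link; package is ahead of test. Every pair is in the required order; nothing is violated.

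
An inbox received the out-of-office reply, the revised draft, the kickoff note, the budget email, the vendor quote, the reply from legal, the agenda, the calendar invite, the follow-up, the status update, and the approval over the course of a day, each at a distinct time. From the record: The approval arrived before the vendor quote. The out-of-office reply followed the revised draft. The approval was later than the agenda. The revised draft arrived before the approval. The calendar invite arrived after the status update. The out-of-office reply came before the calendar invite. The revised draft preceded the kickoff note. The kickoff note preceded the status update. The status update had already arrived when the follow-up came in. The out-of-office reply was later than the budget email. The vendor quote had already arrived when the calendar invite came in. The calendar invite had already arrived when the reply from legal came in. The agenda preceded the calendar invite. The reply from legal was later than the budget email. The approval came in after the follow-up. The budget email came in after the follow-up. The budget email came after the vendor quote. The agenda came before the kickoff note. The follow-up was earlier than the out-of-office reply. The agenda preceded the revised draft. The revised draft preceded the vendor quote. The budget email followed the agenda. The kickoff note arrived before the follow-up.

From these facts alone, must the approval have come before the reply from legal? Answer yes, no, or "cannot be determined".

yes

Chain the constraints: the approval → the vendor quote → the budget email → the reply from legal. Each link is directly stated, so the approval comes before the reply from legal.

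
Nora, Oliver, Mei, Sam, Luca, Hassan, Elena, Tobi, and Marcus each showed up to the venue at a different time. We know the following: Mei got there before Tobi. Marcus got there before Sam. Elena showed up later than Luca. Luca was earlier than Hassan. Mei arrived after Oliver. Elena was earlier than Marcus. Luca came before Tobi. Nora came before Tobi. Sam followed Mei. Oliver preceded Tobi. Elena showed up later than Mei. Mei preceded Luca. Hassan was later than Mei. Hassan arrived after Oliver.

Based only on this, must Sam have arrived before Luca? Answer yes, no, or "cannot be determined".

no

Tracing the constraints gives Luca → Elena → Marcus → Sam, so Luca must come before Sam.
That means Sam cannot be before Luca.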